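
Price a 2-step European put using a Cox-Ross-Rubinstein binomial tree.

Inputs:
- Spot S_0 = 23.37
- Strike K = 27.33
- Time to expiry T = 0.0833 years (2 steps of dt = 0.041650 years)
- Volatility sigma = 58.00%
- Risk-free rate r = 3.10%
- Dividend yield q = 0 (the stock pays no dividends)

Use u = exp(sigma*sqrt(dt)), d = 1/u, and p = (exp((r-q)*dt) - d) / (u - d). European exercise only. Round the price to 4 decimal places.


dt = T/N = 0.041650
u = exp(sigma*sqrt(dt)) = 1.125659; d = 1/u = 0.888369
p = (exp((r-q)*dt) - d) / (u - d) = 0.475887
Discount per step: exp(-r*dt) = 0.998710
Stock lattice S(k, i) with i counting down-moves:
  k=0: S(0,0) = 23.3700
  k=1: S(1,0) = 26.3066; S(1,1) = 20.7612
  k=2: S(2,0) = 29.6123; S(2,1) = 23.3700; S(2,2) = 18.4436
Terminal payoffs V(N, i) = max(K - S_T, 0):
  V(2,0) = 0.000000; V(2,1) = 3.960000; V(2,2) = 8.886417
Backward induction: V(k, i) = exp(-r*dt) * [p * V(k+1, i) + (1-p) * V(k+1, i+1)].
  V(1,0) = exp(-r*dt) * [p*0.000000 + (1-p)*3.960000] = 2.072809
  V(1,1) = exp(-r*dt) * [p*3.960000 + (1-p)*8.886417] = 6.533557
  V(0,0) = exp(-r*dt) * [p*2.072809 + (1-p)*6.533557] = 4.405053

Answer: Price = V(0,0) = 4.4051


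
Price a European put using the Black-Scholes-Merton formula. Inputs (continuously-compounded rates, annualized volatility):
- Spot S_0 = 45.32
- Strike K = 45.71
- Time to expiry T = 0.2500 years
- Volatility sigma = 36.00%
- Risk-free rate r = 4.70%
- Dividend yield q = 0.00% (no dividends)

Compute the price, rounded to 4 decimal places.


Answer: Price = 3.1734

Derivation:
d1 = (ln(S/K) + (r - q + 0.5*sigma^2) * T) / (sigma * sqrt(T)) = 0.10767413
d2 = d1 - sigma * sqrt(T) = -0.07232587
exp(-rT) = 0.98831876; exp(-qT) = 1.00000000
P = K * exp(-rT) * N(-d2) - S_0 * exp(-qT) * N(-d1)
N(-d1) = 0.45712709; N(-d2) = 0.52882871
P = 45.7100 * 0.98831876 * 0.52882871 - 45.3200 * 1.00000000 * 0.45712709 = 3.1734


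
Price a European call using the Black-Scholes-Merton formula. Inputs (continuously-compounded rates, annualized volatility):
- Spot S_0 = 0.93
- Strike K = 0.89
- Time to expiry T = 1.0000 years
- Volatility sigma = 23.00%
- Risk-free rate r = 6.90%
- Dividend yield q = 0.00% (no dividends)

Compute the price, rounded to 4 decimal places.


d1 = (ln(S/K) + (r - q + 0.5*sigma^2) * T) / (sigma * sqrt(T)) = 0.60614401
d2 = d1 - sigma * sqrt(T) = 0.37614401
exp(-rT) = 0.93332668; exp(-qT) = 1.00000000
C = S_0 * exp(-qT) * N(d1) - K * exp(-rT) * N(d2)
N(d1) = 0.72779044; N(d2) = 0.64659508
C = 0.9300 * 1.00000000 * 0.72779044 - 0.8900 * 0.93332668 * 0.64659508 = 0.1397

Answer: Price = 0.1397


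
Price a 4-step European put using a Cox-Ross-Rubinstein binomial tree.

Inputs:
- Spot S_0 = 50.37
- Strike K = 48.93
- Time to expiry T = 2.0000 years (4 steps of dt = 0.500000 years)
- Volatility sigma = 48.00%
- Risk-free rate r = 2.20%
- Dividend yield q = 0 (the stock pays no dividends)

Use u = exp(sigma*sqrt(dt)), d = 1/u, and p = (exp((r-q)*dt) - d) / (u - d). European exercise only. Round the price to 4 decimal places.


dt = T/N = 0.500000
u = exp(sigma*sqrt(dt)) = 1.404121; d = 1/u = 0.712189
p = (exp((r-q)*dt) - d) / (u - d) = 0.431938
Discount per step: exp(-r*dt) = 0.989060
Stock lattice S(k, i) with i counting down-moves:
  k=0: S(0,0) = 50.3700
  k=1: S(1,0) = 70.7256; S(1,1) = 35.8730
  k=2: S(2,0) = 99.3072; S(2,1) = 50.3700; S(2,2) = 25.5484
  k=3: S(3,0) = 139.4393; S(3,1) = 70.7256; S(3,2) = 35.8730; S(3,3) = 18.1953
  k=4: S(4,0) = 195.7896; S(4,1) = 99.3072; S(4,2) = 50.3700; S(4,3) = 25.5484; S(4,4) = 12.9585
Terminal payoffs V(N, i) = max(K - S_T, 0):
  V(4,0) = 0.000000; V(4,1) = 0.000000; V(4,2) = 0.000000; V(4,3) = 23.381637; V(4,4) = 35.971516
Backward induction: V(k, i) = exp(-r*dt) * [p * V(k+1, i) + (1-p) * V(k+1, i+1)].
  V(3,0) = exp(-r*dt) * [p*0.000000 + (1-p)*0.000000] = 0.000000
  V(3,1) = exp(-r*dt) * [p*0.000000 + (1-p)*0.000000] = 0.000000
  V(3,2) = exp(-r*dt) * [p*0.000000 + (1-p)*23.381637] = 13.136920
  V(3,3) = exp(-r*dt) * [p*23.381637 + (1-p)*35.971516] = 30.199444
  V(2,0) = exp(-r*dt) * [p*0.000000 + (1-p)*0.000000] = 0.000000
  V(2,1) = exp(-r*dt) * [p*0.000000 + (1-p)*13.136920] = 7.380949
  V(2,2) = exp(-r*dt) * [p*13.136920 + (1-p)*30.199444] = 22.579747
  V(1,0) = exp(-r*dt) * [p*0.000000 + (1-p)*7.380949] = 4.146970
  V(1,1) = exp(-r*dt) * [p*7.380949 + (1-p)*22.579747] = 15.839614
  V(0,0) = exp(-r*dt) * [p*4.146970 + (1-p)*15.839614] = 10.671089

Answer: Price = V(0,0) = 10.6711


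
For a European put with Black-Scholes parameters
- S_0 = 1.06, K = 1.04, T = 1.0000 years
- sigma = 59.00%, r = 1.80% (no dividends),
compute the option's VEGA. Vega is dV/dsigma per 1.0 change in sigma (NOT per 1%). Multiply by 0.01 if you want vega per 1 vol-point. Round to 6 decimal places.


Answer: Vega = 0.396659

Derivation:
d1 = 0.3577935508; d2 = -0.2322064492
phi(d1) = 0.3742068178; exp(-qT) = 1.0000000000; exp(-rT) = 0.9821610324
Vega = S * exp(-qT) * phi(d1) * sqrt(T) = 1.0600 * 1.0000000000 * 0.3742068178 * 1.0000000000 = 0.396659


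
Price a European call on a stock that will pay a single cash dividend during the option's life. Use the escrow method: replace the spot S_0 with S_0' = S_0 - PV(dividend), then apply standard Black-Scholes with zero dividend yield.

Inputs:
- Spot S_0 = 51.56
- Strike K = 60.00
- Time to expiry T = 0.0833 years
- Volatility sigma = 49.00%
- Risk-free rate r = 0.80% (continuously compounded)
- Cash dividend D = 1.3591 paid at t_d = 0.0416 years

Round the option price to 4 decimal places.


PV(D) = D * exp(-r * t_d) = 1.3591 * 0.99966726 = 1.35864777
S_0' = S_0 - PV(D) = 51.5600 - 1.35864777 = 50.20135223
d1 = (ln(S_0'/K) + (r + sigma^2/2)*T) / (sigma*sqrt(T)) = -1.18535598
d2 = d1 - sigma*sqrt(T) = -1.32677851
exp(-rT) = 0.99933382
N(d1) = 0.11793836; N(d2) = 0.09229098
C = S_0' * N(d1) - K * exp(-rT) * N(d2) = 50.20135223 * 0.11793836 - 60.0000 * 0.99933382 * 0.09229098 = 0.3869

Answer: Price = 0.3869


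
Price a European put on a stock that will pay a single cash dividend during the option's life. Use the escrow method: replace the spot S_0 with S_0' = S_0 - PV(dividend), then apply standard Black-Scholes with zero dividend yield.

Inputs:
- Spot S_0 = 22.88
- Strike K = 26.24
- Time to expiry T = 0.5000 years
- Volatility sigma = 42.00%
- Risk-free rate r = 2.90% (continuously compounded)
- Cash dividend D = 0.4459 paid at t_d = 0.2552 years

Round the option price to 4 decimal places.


PV(D) = D * exp(-r * t_d) = 0.4459 * 0.99262652 = 0.44261216
S_0' = S_0 - PV(D) = 22.8800 - 0.44261216 = 22.43738784
d1 = (ln(S_0'/K) + (r + sigma^2/2)*T) / (sigma*sqrt(T)) = -0.32983601
d2 = d1 - sigma*sqrt(T) = -0.62682086
exp(-rT) = 0.98560462
N(-d1) = 0.62923806; N(-d2) = 0.73461166
P = K * exp(-rT) * N(-d2) - S_0' * N(-d1) = 26.2400 * 0.98560462 * 0.73461166 - 22.43738784 * 0.62923806 = 4.8803

Answer: Price = 4.8803


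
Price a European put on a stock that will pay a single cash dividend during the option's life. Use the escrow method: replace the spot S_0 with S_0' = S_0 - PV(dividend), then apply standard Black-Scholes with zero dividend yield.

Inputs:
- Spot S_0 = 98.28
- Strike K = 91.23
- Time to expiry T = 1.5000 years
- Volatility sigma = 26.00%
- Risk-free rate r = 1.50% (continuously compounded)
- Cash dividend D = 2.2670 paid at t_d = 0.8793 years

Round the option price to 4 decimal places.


PV(D) = D * exp(-r * t_d) = 2.2670 * 0.98689710 = 2.23729573
S_0' = S_0 - PV(D) = 98.2800 - 2.23729573 = 96.04270427
d1 = (ln(S_0'/K) + (r + sigma^2/2)*T) / (sigma*sqrt(T)) = 0.39131898
d2 = d1 - sigma*sqrt(T) = 0.07288532
exp(-rT) = 0.97775124
N(-d1) = 0.34778073; N(-d2) = 0.47094869
P = K * exp(-rT) * N(-d2) - S_0' * N(-d1) = 91.2300 * 0.97775124 * 0.47094869 - 96.04270427 * 0.34778073 = 8.6069

Answer: Price = 8.6069


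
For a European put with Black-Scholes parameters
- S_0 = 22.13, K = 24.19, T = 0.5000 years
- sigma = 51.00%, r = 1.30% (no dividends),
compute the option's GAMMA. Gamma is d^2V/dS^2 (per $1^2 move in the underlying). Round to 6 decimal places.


Answer: Gamma = 0.049930

Derivation:
d1 = -0.0484719496; d2 = -0.4090964080
phi(d1) = 0.3984738922; exp(-qT) = 1.0000000000; exp(-rT) = 0.9935210793
Gamma = exp(-qT) * phi(d1) / (S * sigma * sqrt(T)) = 1.0000000000 * 0.3984738922 / (22.1300 * 0.5100 * 0.7071067812) = 0.049930


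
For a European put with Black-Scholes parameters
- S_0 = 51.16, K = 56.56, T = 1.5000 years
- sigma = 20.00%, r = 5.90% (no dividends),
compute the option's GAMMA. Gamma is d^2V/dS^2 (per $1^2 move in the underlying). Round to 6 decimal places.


Answer: Gamma = 0.031748

Derivation:
d1 = 0.0741213764; d2 = -0.1708275979
phi(d1) = 0.3978478941; exp(-qT) = 1.0000000000; exp(-rT) = 0.9153031107
Gamma = exp(-qT) * phi(d1) / (S * sigma * sqrt(T)) = 1.0000000000 * 0.3978478941 / (51.1600 * 0.2000 * 1.2247448714) = 0.031748


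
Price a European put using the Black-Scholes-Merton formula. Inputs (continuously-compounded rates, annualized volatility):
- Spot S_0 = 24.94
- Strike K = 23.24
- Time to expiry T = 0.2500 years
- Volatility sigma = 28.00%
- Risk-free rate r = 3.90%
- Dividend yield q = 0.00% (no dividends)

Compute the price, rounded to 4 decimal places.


d1 = (ln(S/K) + (r - q + 0.5*sigma^2) * T) / (sigma * sqrt(T)) = 0.64391434
d2 = d1 - sigma * sqrt(T) = 0.50391434
exp(-rT) = 0.99029738; exp(-qT) = 1.00000000
P = K * exp(-rT) * N(-d2) - S_0 * exp(-qT) * N(-d1)
N(-d1) = 0.25981549; N(-d2) = 0.30716078
P = 23.2400 * 0.99029738 * 0.30716078 - 24.9400 * 1.00000000 * 0.25981549 = 0.5894

Answer: Price = 0.5894


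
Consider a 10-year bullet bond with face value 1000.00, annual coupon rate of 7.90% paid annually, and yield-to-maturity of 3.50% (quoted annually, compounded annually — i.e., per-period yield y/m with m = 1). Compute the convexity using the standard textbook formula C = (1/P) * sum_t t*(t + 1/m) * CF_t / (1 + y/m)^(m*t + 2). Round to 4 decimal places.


Coupon per period c = face * coupon_rate / m = 79.000000
Periods per year m = 1; per-period yield y/m = 0.035000
Number of cashflows N = 10
Cashflows (t years, CF_t, discount factor 1/(1+y/m)^(m*t), PV):
  t = 1.0000: CF_t = 79.000000, DF = 0.966184, PV = 76.328502
  t = 2.0000: CF_t = 79.000000, DF = 0.933511, PV = 73.747345
  t = 3.0000: CF_t = 79.000000, DF = 0.901943, PV = 71.253474
  t = 4.0000: CF_t = 79.000000, DF = 0.871442, PV = 68.843936
  t = 5.0000: CF_t = 79.000000, DF = 0.841973, PV = 66.515880
  t = 6.0000: CF_t = 79.000000, DF = 0.813501, PV = 64.266551
  t = 7.0000: CF_t = 79.000000, DF = 0.785991, PV = 62.093286
  t = 8.0000: CF_t = 79.000000, DF = 0.759412, PV = 59.993513
  t = 9.0000: CF_t = 79.000000, DF = 0.733731, PV = 57.964747
  t = 10.0000: CF_t = 1079.000000, DF = 0.708919, PV = 764.923400
Price P = sum_t PV_t = 1365.930634
Convexity numerator sum_t t*(t + 1/m) * CF_t / (1+y/m)^(m*t + 2):
  t = 1.0000: term = 142.506947
  t = 2.0000: term = 413.063616
  t = 3.0000: term = 798.190562
  t = 4.0000: term = 1285.331018
  t = 5.0000: term = 1862.798577
  t = 6.0000: term = 2519.727544
  t = 7.0000: term = 3246.025821
  t = 8.0000: term = 4032.330212
  t = 9.0000: term = 4869.964025
  t = 10.0000: term = 78547.059674
Convexity = (1/P) * sum = 97716.997996 / 1365.930634 = 71.538770

Answer: Convexity = 71.5388


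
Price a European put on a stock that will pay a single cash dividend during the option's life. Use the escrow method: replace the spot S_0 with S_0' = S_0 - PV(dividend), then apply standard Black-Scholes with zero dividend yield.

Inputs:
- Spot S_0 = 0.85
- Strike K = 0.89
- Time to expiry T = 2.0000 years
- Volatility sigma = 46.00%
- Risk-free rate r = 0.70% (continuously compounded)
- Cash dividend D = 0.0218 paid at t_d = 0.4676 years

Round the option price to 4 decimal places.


Answer: Price = 0.2430

Derivation:
PV(D) = D * exp(-r * t_d) = 0.0218 * 0.99673215 = 0.02172876
S_0' = S_0 - PV(D) = 0.8500 - 0.02172876 = 0.82827124
d1 = (ln(S_0'/K) + (r + sigma^2/2)*T) / (sigma*sqrt(T)) = 0.23629544
d2 = d1 - sigma*sqrt(T) = -0.41424280
exp(-rT) = 0.98609754
N(-d1) = 0.40660171; N(-d2) = 0.66065185
P = K * exp(-rT) * N(-d2) - S_0' * N(-d1) = 0.8900 * 0.98609754 * 0.66065185 - 0.82827124 * 0.40660171 = 0.2430


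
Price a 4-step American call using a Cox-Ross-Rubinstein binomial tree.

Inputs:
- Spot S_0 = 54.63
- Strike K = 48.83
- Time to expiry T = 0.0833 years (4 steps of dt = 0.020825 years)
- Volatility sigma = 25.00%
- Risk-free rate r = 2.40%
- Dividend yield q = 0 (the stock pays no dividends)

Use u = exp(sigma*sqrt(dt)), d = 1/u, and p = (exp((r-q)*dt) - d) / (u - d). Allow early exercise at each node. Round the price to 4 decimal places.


dt = T/N = 0.020825
u = exp(sigma*sqrt(dt)) = 1.036736; d = 1/u = 0.964566
p = (exp((r-q)*dt) - d) / (u - d) = 0.497909
Discount per step: exp(-r*dt) = 0.999500
Stock lattice S(k, i) with i counting down-moves:
  k=0: S(0,0) = 54.6300
  k=1: S(1,0) = 56.6369; S(1,1) = 52.6942
  k=2: S(2,0) = 58.7175; S(2,1) = 54.6300; S(2,2) = 50.8271
  k=3: S(3,0) = 60.8745; S(3,1) = 56.6369; S(3,2) = 52.6942; S(3,3) = 49.0260
  k=4: S(4,0) = 63.1108; S(4,1) = 58.7175; S(4,2) = 54.6300; S(4,3) = 50.8271; S(4,4) = 47.2888
Terminal payoffs V(N, i) = max(S_T - K, 0):
  V(4,0) = 14.280798; V(4,1) = 9.887484; V(4,2) = 5.800000; V(4,3) = 1.997057; V(4,4) = 0.000000
Backward induction: V(k, i) = exp(-r*dt) * [p * V(k+1, i) + (1-p) * V(k+1, i+1)]; then take max(V_cont, immediate exercise) for American.
  V(3,0) = exp(-r*dt) * [p*14.280798 + (1-p)*9.887484] = 12.068920; exercise = 12.044521; V(3,0) = max -> 12.068920
  V(3,1) = exp(-r*dt) * [p*9.887484 + (1-p)*5.800000] = 7.831279; exercise = 7.806880; V(3,1) = max -> 7.831279
  V(3,2) = exp(-r*dt) * [p*5.800000 + (1-p)*1.997057] = 3.888632; exercise = 3.864232; V(3,2) = max -> 3.888632
  V(3,3) = exp(-r*dt) * [p*1.997057 + (1-p)*0.000000] = 0.993855; exercise = 0.196044; V(3,3) = max -> 0.993855
  V(2,0) = exp(-r*dt) * [p*12.068920 + (1-p)*7.831279] = 9.936270; exercise = 9.887484; V(2,0) = max -> 9.936270
  V(2,1) = exp(-r*dt) * [p*7.831279 + (1-p)*3.888632] = 5.848786; exercise = 5.800000; V(2,1) = max -> 5.848786
  V(2,2) = exp(-r*dt) * [p*3.888632 + (1-p)*0.993855] = 2.433973; exercise = 1.997057; V(2,2) = max -> 2.433973
  V(1,0) = exp(-r*dt) * [p*9.936270 + (1-p)*5.848786] = 7.880040; exercise = 7.806880; V(1,0) = max -> 7.880040
  V(1,1) = exp(-r*dt) * [p*5.848786 + (1-p)*2.433973] = 4.132172; exercise = 3.864232; V(1,1) = max -> 4.132172
  V(0,0) = exp(-r*dt) * [p*7.880040 + (1-p)*4.132172] = 5.995271; exercise = 5.800000; V(0,0) = max -> 5.995271

Answer: Price = V(0,0) = 5.9953


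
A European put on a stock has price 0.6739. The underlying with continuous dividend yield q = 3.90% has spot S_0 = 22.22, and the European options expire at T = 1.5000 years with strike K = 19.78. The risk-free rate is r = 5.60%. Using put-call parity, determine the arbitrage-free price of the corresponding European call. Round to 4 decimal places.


Answer: Call price = 3.4450

Derivation:
Put-call parity: C - P = S_0 * exp(-qT) - K * exp(-rT).
S_0 * exp(-qT) = 22.2200 * 0.94317824 = 20.95742050
K * exp(-rT) = 19.7800 * 0.91943126 = 18.18635025
C = P + S*exp(-qT) - K*exp(-rT)
C = 0.6739 + 20.95742050 - 18.18635025 = 3.4450


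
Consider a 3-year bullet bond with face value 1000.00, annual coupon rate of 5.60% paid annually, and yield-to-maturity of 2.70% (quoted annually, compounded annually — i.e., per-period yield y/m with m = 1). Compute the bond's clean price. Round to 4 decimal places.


Answer: Price = 1082.5052

Derivation:
Coupon per period c = face * coupon_rate / m = 56.000000
Periods per year m = 1; per-period yield y/m = 0.027000
Number of cashflows N = 3
Cashflows (t years, CF_t, discount factor 1/(1+y/m)^(m*t), PV):
  t = 1.0000: CF_t = 56.000000, DF = 0.973710, PV = 54.527751
  t = 2.0000: CF_t = 56.000000, DF = 0.948111, PV = 53.094207
  t = 3.0000: CF_t = 1056.000000, DF = 0.923185, PV = 974.883202
Price P = sum_t PV_t = 1082.505160


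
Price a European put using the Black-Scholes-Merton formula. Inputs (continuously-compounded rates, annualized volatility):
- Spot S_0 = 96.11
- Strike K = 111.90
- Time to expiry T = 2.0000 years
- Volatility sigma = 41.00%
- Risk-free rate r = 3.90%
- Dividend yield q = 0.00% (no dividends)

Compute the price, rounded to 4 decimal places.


d1 = (ln(S/K) + (r - q + 0.5*sigma^2) * T) / (sigma * sqrt(T)) = 0.16209604
d2 = d1 - sigma * sqrt(T) = -0.41773152
exp(-rT) = 0.92496443; exp(-qT) = 1.00000000
P = K * exp(-rT) * N(-d2) - S_0 * exp(-qT) * N(-d1)
N(-d1) = 0.43561511; N(-d2) = 0.66192829
P = 111.9000 * 0.92496443 * 0.66192829 - 96.1100 * 1.00000000 * 0.43561511 = 26.6449

Answer: Price = 26.6449


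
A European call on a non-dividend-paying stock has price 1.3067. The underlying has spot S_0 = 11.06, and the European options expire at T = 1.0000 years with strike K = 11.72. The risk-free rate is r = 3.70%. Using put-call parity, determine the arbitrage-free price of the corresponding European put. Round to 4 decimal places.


Answer: Put price = 1.5410

Derivation:
Put-call parity: C - P = S_0 * exp(-qT) - K * exp(-rT).
S_0 * exp(-qT) = 11.0600 * 1.00000000 = 11.06000000
K * exp(-rT) = 11.7200 * 0.96367614 = 11.29428431
P = C - S*exp(-qT) + K*exp(-rT)
P = 1.3067 - 11.06000000 + 11.29428431 = 1.5410


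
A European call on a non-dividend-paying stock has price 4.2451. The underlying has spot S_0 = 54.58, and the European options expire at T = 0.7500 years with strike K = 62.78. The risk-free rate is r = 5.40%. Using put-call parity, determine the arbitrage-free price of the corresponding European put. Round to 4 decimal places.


Answer: Put price = 9.9533

Derivation:
Put-call parity: C - P = S_0 * exp(-qT) - K * exp(-rT).
S_0 * exp(-qT) = 54.5800 * 1.00000000 = 54.58000000
K * exp(-rT) = 62.7800 * 0.96030916 = 60.28820935
P = C - S*exp(-qT) + K*exp(-rT)
P = 4.2451 - 54.58000000 + 60.28820935 = 9.9533


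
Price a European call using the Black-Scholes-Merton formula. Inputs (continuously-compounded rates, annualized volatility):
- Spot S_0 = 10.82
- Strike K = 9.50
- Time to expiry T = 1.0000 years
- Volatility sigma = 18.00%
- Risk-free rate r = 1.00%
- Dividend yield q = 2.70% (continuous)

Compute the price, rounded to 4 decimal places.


Answer: Price = 1.4141

Derivation:
d1 = (ln(S/K) + (r - q + 0.5*sigma^2) * T) / (sigma * sqrt(T)) = 0.71835819
d2 = d1 - sigma * sqrt(T) = 0.53835819
exp(-rT) = 0.99004983; exp(-qT) = 0.97336124
C = S_0 * exp(-qT) * N(d1) - K * exp(-rT) * N(d2)
N(d1) = 0.76373177; N(d2) = 0.70483511
C = 10.8200 * 0.97336124 * 0.76373177 - 9.5000 * 0.99004983 * 0.70483511 = 1.4141


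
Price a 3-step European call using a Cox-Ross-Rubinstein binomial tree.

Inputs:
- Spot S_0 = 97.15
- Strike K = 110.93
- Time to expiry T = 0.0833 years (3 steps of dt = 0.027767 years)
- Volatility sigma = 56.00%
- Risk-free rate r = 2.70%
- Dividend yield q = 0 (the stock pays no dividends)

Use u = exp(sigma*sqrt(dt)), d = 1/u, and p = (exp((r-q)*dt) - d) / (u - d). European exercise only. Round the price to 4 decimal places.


Answer: Price = V(0,0) = 1.9511

Derivation:
dt = T/N = 0.027767
u = exp(sigma*sqrt(dt)) = 1.097807; d = 1/u = 0.910907
p = (exp((r-q)*dt) - d) / (u - d) = 0.480701
Discount per step: exp(-r*dt) = 0.999251
Stock lattice S(k, i) with i counting down-moves:
  k=0: S(0,0) = 97.1500
  k=1: S(1,0) = 106.6520; S(1,1) = 88.4946
  k=2: S(2,0) = 117.0833; S(2,1) = 97.1500; S(2,2) = 80.6103
  k=3: S(3,0) = 128.5349; S(3,1) = 106.6520; S(3,2) = 88.4946; S(3,3) = 73.4285
Terminal payoffs V(N, i) = max(S_T - K, 0):
  V(3,0) = 17.604862; V(3,1) = 0.000000; V(3,2) = 0.000000; V(3,3) = 0.000000
Backward induction: V(k, i) = exp(-r*dt) * [p * V(k+1, i) + (1-p) * V(k+1, i+1)].
  V(2,0) = exp(-r*dt) * [p*17.604862 + (1-p)*0.000000] = 8.456333
  V(2,1) = exp(-r*dt) * [p*0.000000 + (1-p)*0.000000] = 0.000000
  V(2,2) = exp(-r*dt) * [p*0.000000 + (1-p)*0.000000] = 0.000000
  V(1,0) = exp(-r*dt) * [p*8.456333 + (1-p)*0.000000] = 4.061921
  V(1,1) = exp(-r*dt) * [p*0.000000 + (1-p)*0.000000] = 0.000000
  V(0,0) = exp(-r*dt) * [p*4.061921 + (1-p)*0.000000] = 1.951106


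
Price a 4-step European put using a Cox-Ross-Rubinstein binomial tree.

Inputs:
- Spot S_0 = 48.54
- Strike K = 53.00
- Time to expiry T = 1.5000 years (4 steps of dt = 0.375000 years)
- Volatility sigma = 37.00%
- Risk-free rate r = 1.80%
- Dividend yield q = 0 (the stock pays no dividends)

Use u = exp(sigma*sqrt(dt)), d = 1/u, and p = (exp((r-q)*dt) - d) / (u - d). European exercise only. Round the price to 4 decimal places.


dt = T/N = 0.375000
u = exp(sigma*sqrt(dt)) = 1.254300; d = 1/u = 0.797257
p = (exp((r-q)*dt) - d) / (u - d) = 0.458415
Discount per step: exp(-r*dt) = 0.993273
Stock lattice S(k, i) with i counting down-moves:
  k=0: S(0,0) = 48.5400
  k=1: S(1,0) = 60.8837; S(1,1) = 38.6989
  k=2: S(2,0) = 76.3665; S(2,1) = 48.5400; S(2,2) = 30.8530
  k=3: S(3,0) = 95.7865; S(3,1) = 60.8837; S(3,2) = 38.6989; S(3,3) = 24.5977
  k=4: S(4,0) = 120.1450; S(4,1) = 76.3665; S(4,2) = 48.5400; S(4,3) = 30.8530; S(4,4) = 19.6107
Terminal payoffs V(N, i) = max(K - S_T, 0):
  V(4,0) = 0.000000; V(4,1) = 0.000000; V(4,2) = 4.460000; V(4,3) = 22.147043; V(4,4) = 33.389267
Backward induction: V(k, i) = exp(-r*dt) * [p * V(k+1, i) + (1-p) * V(k+1, i+1)].
  V(3,0) = exp(-r*dt) * [p*0.000000 + (1-p)*0.000000] = 0.000000
  V(3,1) = exp(-r*dt) * [p*0.000000 + (1-p)*4.460000] = 2.399218
  V(3,2) = exp(-r*dt) * [p*4.460000 + (1-p)*22.147043] = 13.944585
  V(3,3) = exp(-r*dt) * [p*22.147043 + (1-p)*33.389267] = 28.045709
  V(2,0) = exp(-r*dt) * [p*0.000000 + (1-p)*2.399218] = 1.290638
  V(2,1) = exp(-r*dt) * [p*2.399218 + (1-p)*13.944585] = 8.593806
  V(2,2) = exp(-r*dt) * [p*13.944585 + (1-p)*28.045709] = 21.436351
  V(1,0) = exp(-r*dt) * [p*1.290638 + (1-p)*8.593806] = 5.210630
  V(1,1) = exp(-r*dt) * [p*8.593806 + (1-p)*21.436351] = 15.444526
  V(0,0) = exp(-r*dt) * [p*5.210630 + (1-p)*15.444526] = 10.680811

Answer: Price = V(0,0) = 10.6808


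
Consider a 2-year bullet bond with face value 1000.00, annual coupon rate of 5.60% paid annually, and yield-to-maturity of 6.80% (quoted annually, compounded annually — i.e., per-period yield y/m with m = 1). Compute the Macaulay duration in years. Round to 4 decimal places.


Coupon per period c = face * coupon_rate / m = 56.000000
Periods per year m = 1; per-period yield y/m = 0.068000
Number of cashflows N = 2
Cashflows (t years, CF_t, discount factor 1/(1+y/m)^(m*t), PV):
  t = 1.0000: CF_t = 56.000000, DF = 0.936330, PV = 52.434457
  t = 2.0000: CF_t = 1056.000000, DF = 0.876713, PV = 925.809031
Price P = sum_t PV_t = 978.243488
Macaulay numerator sum_t t * PV_t:
  t * PV_t at t = 1.0000: 52.434457
  t * PV_t at t = 2.0000: 1851.618062
Macaulay duration D = (sum_t t * PV_t) / P = 1904.052519 / 978.243488 = 1.946399

Answer: Macaulay duration = 1.9464 years


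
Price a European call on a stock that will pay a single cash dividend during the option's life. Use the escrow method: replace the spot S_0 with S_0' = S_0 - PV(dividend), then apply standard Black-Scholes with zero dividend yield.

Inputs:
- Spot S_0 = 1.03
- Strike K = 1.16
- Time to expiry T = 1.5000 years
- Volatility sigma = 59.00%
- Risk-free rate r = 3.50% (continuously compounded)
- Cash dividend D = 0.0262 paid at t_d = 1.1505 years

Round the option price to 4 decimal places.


PV(D) = D * exp(-r * t_d) = 0.0262 * 0.96053246 = 0.02516595
S_0' = S_0 - PV(D) = 1.0300 - 0.02516595 = 1.00483405
d1 = (ln(S_0'/K) + (r + sigma^2/2)*T) / (sigma*sqrt(T)) = 0.23523045
d2 = d1 - sigma*sqrt(T) = -0.48736903
exp(-rT) = 0.94885432
N(d1) = 0.59298506; N(d2) = 0.31299842
C = S_0' * N(d1) - K * exp(-rT) * N(d2) = 1.00483405 * 0.59298506 - 1.1600 * 0.94885432 * 0.31299842 = 0.2513

Answer: Price = 0.2513


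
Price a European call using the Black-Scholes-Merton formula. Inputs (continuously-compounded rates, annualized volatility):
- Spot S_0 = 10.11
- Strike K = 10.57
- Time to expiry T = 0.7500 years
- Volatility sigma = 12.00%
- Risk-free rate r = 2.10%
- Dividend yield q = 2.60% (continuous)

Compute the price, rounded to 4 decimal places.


Answer: Price = 0.2205

Derivation:
d1 = (ln(S/K) + (r - q + 0.5*sigma^2) * T) / (sigma * sqrt(T)) = -0.41227396
d2 = d1 - sigma * sqrt(T) = -0.51619701
exp(-rT) = 0.98437338; exp(-qT) = 0.98068890
C = S_0 * exp(-qT) * N(d1) - K * exp(-rT) * N(d2)
N(d1) = 0.34006932; N(d2) = 0.30285841
C = 10.1100 * 0.98068890 * 0.34006932 - 10.5700 * 0.98437338 * 0.30285841 = 0.2205


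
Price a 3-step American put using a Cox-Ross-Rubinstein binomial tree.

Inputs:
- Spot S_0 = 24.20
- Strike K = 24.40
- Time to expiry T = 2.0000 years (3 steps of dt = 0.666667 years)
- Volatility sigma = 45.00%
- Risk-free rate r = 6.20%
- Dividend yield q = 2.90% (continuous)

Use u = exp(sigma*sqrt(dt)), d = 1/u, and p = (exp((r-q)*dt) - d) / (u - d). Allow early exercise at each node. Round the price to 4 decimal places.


Answer: Price = V(0,0) = 5.5760

Derivation:
dt = T/N = 0.666667
u = exp(sigma*sqrt(dt)) = 1.444009; d = 1/u = 0.692516
p = (exp((r-q)*dt) - d) / (u - d) = 0.438763
Discount per step: exp(-r*dt) = 0.959509
Stock lattice S(k, i) with i counting down-moves:
  k=0: S(0,0) = 24.2000
  k=1: S(1,0) = 34.9450; S(1,1) = 16.7589
  k=2: S(2,0) = 50.4609; S(2,1) = 24.2000; S(2,2) = 11.6058
  k=3: S(3,0) = 72.8661; S(3,1) = 34.9450; S(3,2) = 16.7589; S(3,3) = 8.0372
Terminal payoffs V(N, i) = max(K - S_T, 0):
  V(3,0) = 0.000000; V(3,1) = 0.000000; V(3,2) = 7.641105; V(3,3) = 16.362788
Backward induction: V(k, i) = exp(-r*dt) * [p * V(k+1, i) + (1-p) * V(k+1, i+1)]; then take max(V_cont, immediate exercise) for American.
  V(2,0) = exp(-r*dt) * [p*0.000000 + (1-p)*0.000000] = 0.000000; exercise = 0.000000; V(2,0) = max -> 0.000000
  V(2,1) = exp(-r*dt) * [p*0.000000 + (1-p)*7.641105] = 4.114826; exercise = 0.200000; V(2,1) = max -> 4.114826
  V(2,2) = exp(-r*dt) * [p*7.641105 + (1-p)*16.362788] = 12.028441; exercise = 12.794191; V(2,2) = max -> 12.794191
  V(1,0) = exp(-r*dt) * [p*0.000000 + (1-p)*4.114826] = 2.215883; exercise = 0.000000; V(1,0) = max -> 2.215883
  V(1,1) = exp(-r*dt) * [p*4.114826 + (1-p)*12.794191] = 8.622155; exercise = 7.641105; V(1,1) = max -> 8.622155
  V(0,0) = exp(-r*dt) * [p*2.215883 + (1-p)*8.622155] = 5.576014; exercise = 0.200000; V(0,0) = max -> 5.576014


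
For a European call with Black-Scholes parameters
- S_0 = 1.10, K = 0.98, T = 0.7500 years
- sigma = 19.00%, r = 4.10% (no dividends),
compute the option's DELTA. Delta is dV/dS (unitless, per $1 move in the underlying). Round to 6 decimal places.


Answer: Delta = 0.834267

Derivation:
d1 = 0.9711662792; d2 = 0.8066214525
phi(d1) = 0.2489456936; exp(-qT) = 1.0000000000; exp(-rT) = 0.9697179723
N(d1) = 0.8342672585
Delta = exp(-qT) * N(d1) = 1.0000000000 * 0.8342672585 = 0.834267


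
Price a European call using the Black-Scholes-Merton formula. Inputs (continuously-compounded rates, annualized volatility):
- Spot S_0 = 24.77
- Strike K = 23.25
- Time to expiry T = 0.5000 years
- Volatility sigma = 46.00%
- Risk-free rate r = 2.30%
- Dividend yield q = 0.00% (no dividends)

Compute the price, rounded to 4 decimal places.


Answer: Price = 4.0582

Derivation:
d1 = (ln(S/K) + (r - q + 0.5*sigma^2) * T) / (sigma * sqrt(T)) = 0.39268441
d2 = d1 - sigma * sqrt(T) = 0.06741529
exp(-rT) = 0.98856587; exp(-qT) = 1.00000000
C = S_0 * exp(-qT) * N(d1) - K * exp(-rT) * N(d2)
N(d1) = 0.65272371; N(d2) = 0.52687445
C = 24.7700 * 1.00000000 * 0.65272371 - 23.2500 * 0.98856587 * 0.52687445 = 4.0582


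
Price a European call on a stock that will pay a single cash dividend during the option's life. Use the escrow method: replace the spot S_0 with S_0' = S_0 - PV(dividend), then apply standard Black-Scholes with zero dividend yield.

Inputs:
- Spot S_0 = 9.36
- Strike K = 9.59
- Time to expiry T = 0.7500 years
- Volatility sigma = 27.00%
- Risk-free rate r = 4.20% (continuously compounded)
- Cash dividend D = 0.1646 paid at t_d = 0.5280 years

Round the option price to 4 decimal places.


PV(D) = D * exp(-r * t_d) = 0.1646 * 0.97806808 = 0.16099001
S_0' = S_0 - PV(D) = 9.3600 - 0.16099001 = 9.19900999
d1 = (ln(S_0'/K) + (r + sigma^2/2)*T) / (sigma*sqrt(T)) = 0.07361207
d2 = d1 - sigma*sqrt(T) = -0.16021479
exp(-rT) = 0.96899096
N(d1) = 0.52934047; N(d2) = 0.43635594
C = S_0' * N(d1) - K * exp(-rT) * N(d2) = 9.19900999 * 0.52934047 - 9.5900 * 0.96899096 * 0.43635594 = 0.8145

Answer: Price = 0.8145


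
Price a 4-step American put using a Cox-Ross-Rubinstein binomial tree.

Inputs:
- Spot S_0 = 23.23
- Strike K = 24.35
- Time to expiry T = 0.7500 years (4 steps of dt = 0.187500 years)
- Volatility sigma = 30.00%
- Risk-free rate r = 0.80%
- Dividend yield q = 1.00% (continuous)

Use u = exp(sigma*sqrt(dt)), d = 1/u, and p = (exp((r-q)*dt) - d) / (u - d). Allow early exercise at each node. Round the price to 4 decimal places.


Answer: Price = V(0,0) = 3.0807

Derivation:
dt = T/N = 0.187500
u = exp(sigma*sqrt(dt)) = 1.138719; d = 1/u = 0.878180
p = (exp((r-q)*dt) - d) / (u - d) = 0.466131
Discount per step: exp(-r*dt) = 0.998501
Stock lattice S(k, i) with i counting down-moves:
  k=0: S(0,0) = 23.2300
  k=1: S(1,0) = 26.4524; S(1,1) = 20.4001
  k=2: S(2,0) = 30.1219; S(2,1) = 23.2300; S(2,2) = 17.9150
  k=3: S(3,0) = 34.3004; S(3,1) = 26.4524; S(3,2) = 20.4001; S(3,3) = 15.7326
  k=4: S(4,0) = 39.0585; S(4,1) = 30.1219; S(4,2) = 23.2300; S(4,3) = 17.9150; S(4,4) = 13.8160
Terminal payoffs V(N, i) = max(K - S_T, 0):
  V(4,0) = 0.000000; V(4,1) = 0.000000; V(4,2) = 1.120000; V(4,3) = 6.435026; V(4,4) = 10.533973
Backward induction: V(k, i) = exp(-r*dt) * [p * V(k+1, i) + (1-p) * V(k+1, i+1)]; then take max(V_cont, immediate exercise) for American.
  V(3,0) = exp(-r*dt) * [p*0.000000 + (1-p)*0.000000] = 0.000000; exercise = 0.000000; V(3,0) = max -> 0.000000
  V(3,1) = exp(-r*dt) * [p*0.000000 + (1-p)*1.120000] = 0.597038; exercise = 0.000000; V(3,1) = max -> 0.597038
  V(3,2) = exp(-r*dt) * [p*1.120000 + (1-p)*6.435026] = 3.951598; exercise = 3.949881; V(3,2) = max -> 3.951598
  V(3,3) = exp(-r*dt) * [p*6.435026 + (1-p)*10.533973] = 8.610403; exercise = 8.617430; V(3,3) = max -> 8.617430
  V(2,0) = exp(-r*dt) * [p*0.000000 + (1-p)*0.597038] = 0.318262; exercise = 0.000000; V(2,0) = max -> 0.318262
  V(2,1) = exp(-r*dt) * [p*0.597038 + (1-p)*3.951598] = 2.384355; exercise = 1.120000; V(2,1) = max -> 2.384355
  V(2,2) = exp(-r*dt) * [p*3.951598 + (1-p)*8.617430] = 6.432886; exercise = 6.435026; V(2,2) = max -> 6.435026
  V(1,0) = exp(-r*dt) * [p*0.318262 + (1-p)*2.384355] = 1.419156; exercise = 0.000000; V(1,0) = max -> 1.419156
  V(1,1) = exp(-r*dt) * [p*2.384355 + (1-p)*6.435026] = 4.540069; exercise = 3.949881; V(1,1) = max -> 4.540069
  V(0,0) = exp(-r*dt) * [p*1.419156 + (1-p)*4.540069] = 3.080691; exercise = 1.120000; V(0,0) = max -> 3.080691


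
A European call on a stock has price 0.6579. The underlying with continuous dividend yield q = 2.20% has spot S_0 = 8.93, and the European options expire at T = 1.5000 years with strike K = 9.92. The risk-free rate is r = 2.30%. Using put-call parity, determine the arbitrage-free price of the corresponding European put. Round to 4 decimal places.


Put-call parity: C - P = S_0 * exp(-qT) - K * exp(-rT).
S_0 * exp(-qT) = 8.9300 * 0.96753856 = 8.64011934
K * exp(-rT) = 9.9200 * 0.96608834 = 9.58359633
P = C - S*exp(-qT) + K*exp(-rT)
P = 0.6579 - 8.64011934 + 9.58359633 = 1.6014

Answer: Put price = 1.6014


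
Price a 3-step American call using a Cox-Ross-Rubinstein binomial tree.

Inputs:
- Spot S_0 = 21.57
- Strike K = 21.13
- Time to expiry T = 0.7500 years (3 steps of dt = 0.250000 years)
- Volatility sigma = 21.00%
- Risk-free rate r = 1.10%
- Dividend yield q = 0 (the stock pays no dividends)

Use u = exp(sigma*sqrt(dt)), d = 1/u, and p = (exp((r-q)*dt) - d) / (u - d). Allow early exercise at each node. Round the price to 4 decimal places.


dt = T/N = 0.250000
u = exp(sigma*sqrt(dt)) = 1.110711; d = 1/u = 0.900325
p = (exp((r-q)*dt) - d) / (u - d) = 0.486863
Discount per step: exp(-r*dt) = 0.997254
Stock lattice S(k, i) with i counting down-moves:
  k=0: S(0,0) = 21.5700
  k=1: S(1,0) = 23.9580; S(1,1) = 19.4200
  k=2: S(2,0) = 26.6104; S(2,1) = 21.5700; S(2,2) = 17.4843
  k=3: S(3,0) = 29.5565; S(3,1) = 23.9580; S(3,2) = 19.4200; S(3,3) = 15.7415
Terminal payoffs V(N, i) = max(S_T - K, 0):
  V(3,0) = 8.426493; V(3,1) = 2.828028; V(3,2) = 0.000000; V(3,3) = 0.000000
Backward induction: V(k, i) = exp(-r*dt) * [p * V(k+1, i) + (1-p) * V(k+1, i+1)]; then take max(V_cont, immediate exercise) for American.
  V(2,0) = exp(-r*dt) * [p*8.426493 + (1-p)*2.828028] = 5.538463; exercise = 5.480436; V(2,0) = max -> 5.538463
  V(2,1) = exp(-r*dt) * [p*2.828028 + (1-p)*0.000000] = 1.373082; exercise = 0.440000; V(2,1) = max -> 1.373082
  V(2,2) = exp(-r*dt) * [p*0.000000 + (1-p)*0.000000] = 0.000000; exercise = 0.000000; V(2,2) = max -> 0.000000
  V(1,0) = exp(-r*dt) * [p*5.538463 + (1-p)*1.373082] = 3.391713; exercise = 2.828028; V(1,0) = max -> 3.391713
  V(1,1) = exp(-r*dt) * [p*1.373082 + (1-p)*0.000000] = 0.666667; exercise = 0.000000; V(1,1) = max -> 0.666667
  V(0,0) = exp(-r*dt) * [p*3.391713 + (1-p)*0.666667] = 1.987918; exercise = 0.440000; V(0,0) = max -> 1.987918

Answer: Price = V(0,0) = 1.9879


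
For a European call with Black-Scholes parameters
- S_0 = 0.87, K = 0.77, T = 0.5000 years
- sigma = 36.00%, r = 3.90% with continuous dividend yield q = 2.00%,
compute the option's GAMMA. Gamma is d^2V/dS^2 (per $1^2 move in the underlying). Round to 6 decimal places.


d1 = 0.6442634391; d2 = 0.3897049979
phi(d1) = 0.3241735616; exp(-qT) = 0.9900498337; exp(-rT) = 0.9806888952
Gamma = exp(-qT) * phi(d1) / (S * sigma * sqrt(T)) = 0.9900498337 * 0.3241735616 / (0.8700 * 0.3600 * 0.7071067812) = 1.449199

Answer: Gamma = 1.449199


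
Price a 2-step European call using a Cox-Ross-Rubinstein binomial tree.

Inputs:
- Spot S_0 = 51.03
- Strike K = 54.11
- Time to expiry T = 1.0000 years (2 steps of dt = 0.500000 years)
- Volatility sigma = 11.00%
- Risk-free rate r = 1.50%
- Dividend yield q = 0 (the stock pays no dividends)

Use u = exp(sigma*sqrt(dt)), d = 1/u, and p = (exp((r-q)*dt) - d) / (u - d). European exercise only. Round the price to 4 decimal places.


dt = T/N = 0.500000
u = exp(sigma*sqrt(dt)) = 1.080887; d = 1/u = 0.925166
p = (exp((r-q)*dt) - d) / (u - d) = 0.528909
Discount per step: exp(-r*dt) = 0.992528
Stock lattice S(k, i) with i counting down-moves:
  k=0: S(0,0) = 51.0300
  k=1: S(1,0) = 55.1576; S(1,1) = 47.2112
  k=2: S(2,0) = 59.6192; S(2,1) = 51.0300; S(2,2) = 43.6782
Terminal payoffs V(N, i) = max(S_T - K, 0):
  V(2,0) = 5.509171; V(2,1) = 0.000000; V(2,2) = 0.000000
Backward induction: V(k, i) = exp(-r*dt) * [p * V(k+1, i) + (1-p) * V(k+1, i+1)].
  V(1,0) = exp(-r*dt) * [p*5.509171 + (1-p)*0.000000] = 2.892076
  V(1,1) = exp(-r*dt) * [p*0.000000 + (1-p)*0.000000] = 0.000000
  V(0,0) = exp(-r*dt) * [p*2.892076 + (1-p)*0.000000] = 1.518215

Answer: Price = V(0,0) = 1.5182


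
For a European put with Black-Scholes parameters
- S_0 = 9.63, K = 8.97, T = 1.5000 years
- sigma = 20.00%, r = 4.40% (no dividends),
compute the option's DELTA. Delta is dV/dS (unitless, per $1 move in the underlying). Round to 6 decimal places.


Answer: Delta = -0.247694

Derivation:
d1 = 0.6817646419; d2 = 0.4368156676
phi(d1) = 0.3162127455; exp(-qT) = 1.0000000000; exp(-rT) = 0.9361308643
N(-d1) = 0.2476938927
Delta = -exp(-qT) * N(-d1) = -1.0000000000 * 0.2476938927 = -0.247694


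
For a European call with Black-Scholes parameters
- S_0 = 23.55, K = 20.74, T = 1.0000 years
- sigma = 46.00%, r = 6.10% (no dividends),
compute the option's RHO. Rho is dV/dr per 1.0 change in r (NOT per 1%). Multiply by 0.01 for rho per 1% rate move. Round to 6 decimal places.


d1 = 0.6388296036; d2 = 0.1788296036
phi(d1) = 0.3253056216; exp(-qT) = 1.0000000000; exp(-rT) = 0.9408232398
N(d2) = 0.5709642502
Rho = K*T*exp(-rT)*N(d2) = 20.7400 * 1.0000 * 0.9408232398 * 0.5709642502 = 11.141039

Answer: Rho = 11.141039


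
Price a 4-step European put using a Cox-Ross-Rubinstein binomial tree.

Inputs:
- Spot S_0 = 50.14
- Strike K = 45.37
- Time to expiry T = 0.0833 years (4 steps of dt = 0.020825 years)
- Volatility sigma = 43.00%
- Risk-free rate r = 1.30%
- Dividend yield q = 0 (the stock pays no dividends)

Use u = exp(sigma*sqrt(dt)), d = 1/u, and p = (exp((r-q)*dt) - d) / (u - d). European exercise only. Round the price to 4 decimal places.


Answer: Price = V(0,0) = 0.7182

Derivation:
dt = T/N = 0.020825
u = exp(sigma*sqrt(dt)) = 1.064018; d = 1/u = 0.939833
p = (exp((r-q)*dt) - d) / (u - d) = 0.486672
Discount per step: exp(-r*dt) = 0.999729
Stock lattice S(k, i) with i counting down-moves:
  k=0: S(0,0) = 50.1400
  k=1: S(1,0) = 53.3499; S(1,1) = 47.1232
  k=2: S(2,0) = 56.7653; S(2,1) = 50.1400; S(2,2) = 44.2880
  k=3: S(3,0) = 60.3993; S(3,1) = 53.3499; S(3,2) = 47.1232; S(3,3) = 41.6233
  k=4: S(4,0) = 64.2660; S(4,1) = 56.7653; S(4,2) = 50.1400; S(4,3) = 44.2880; S(4,4) = 39.1190
Terminal payoffs V(N, i) = max(K - S_T, 0):
  V(4,0) = 0.000000; V(4,1) = 0.000000; V(4,2) = 0.000000; V(4,3) = 1.082006; V(4,4) = 6.251006
Backward induction: V(k, i) = exp(-r*dt) * [p * V(k+1, i) + (1-p) * V(k+1, i+1)].
  V(3,0) = exp(-r*dt) * [p*0.000000 + (1-p)*0.000000] = 0.000000
  V(3,1) = exp(-r*dt) * [p*0.000000 + (1-p)*0.000000] = 0.000000
  V(3,2) = exp(-r*dt) * [p*0.000000 + (1-p)*1.082006] = 0.555274
  V(3,3) = exp(-r*dt) * [p*1.082006 + (1-p)*6.251006] = 3.734387
  V(2,0) = exp(-r*dt) * [p*0.000000 + (1-p)*0.000000] = 0.000000
  V(2,1) = exp(-r*dt) * [p*0.000000 + (1-p)*0.555274] = 0.284960
  V(2,2) = exp(-r*dt) * [p*0.555274 + (1-p)*3.734387] = 2.186609
  V(1,0) = exp(-r*dt) * [p*0.000000 + (1-p)*0.284960] = 0.146239
  V(1,1) = exp(-r*dt) * [p*0.284960 + (1-p)*2.186609] = 1.260788
  V(0,0) = exp(-r*dt) * [p*0.146239 + (1-p)*1.260788] = 0.718174


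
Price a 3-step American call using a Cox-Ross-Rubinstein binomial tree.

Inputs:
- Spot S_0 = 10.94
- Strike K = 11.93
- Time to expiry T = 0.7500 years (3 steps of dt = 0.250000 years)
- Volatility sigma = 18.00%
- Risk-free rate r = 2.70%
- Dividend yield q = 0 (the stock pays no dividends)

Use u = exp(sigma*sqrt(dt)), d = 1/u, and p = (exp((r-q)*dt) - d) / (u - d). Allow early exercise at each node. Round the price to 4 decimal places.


Answer: Price = V(0,0) = 0.3368

Derivation:
dt = T/N = 0.250000
u = exp(sigma*sqrt(dt)) = 1.094174; d = 1/u = 0.913931
p = (exp((r-q)*dt) - d) / (u - d) = 0.515091
Discount per step: exp(-r*dt) = 0.993273
Stock lattice S(k, i) with i counting down-moves:
  k=0: S(0,0) = 10.9400
  k=1: S(1,0) = 11.9703; S(1,1) = 9.9984
  k=2: S(2,0) = 13.0976; S(2,1) = 10.9400; S(2,2) = 9.1379
  k=3: S(3,0) = 14.3310; S(3,1) = 11.9703; S(3,2) = 9.9984; S(3,3) = 8.3514
Terminal payoffs V(N, i) = max(S_T - K, 0):
  V(3,0) = 2.401011; V(3,1) = 0.040267; V(3,2) = 0.000000; V(3,3) = 0.000000
Backward induction: V(k, i) = exp(-r*dt) * [p * V(k+1, i) + (1-p) * V(k+1, i+1)]; then take max(V_cont, immediate exercise) for American.
  V(2,0) = exp(-r*dt) * [p*2.401011 + (1-p)*0.040267] = 1.247814; exercise = 1.167558; V(2,0) = max -> 1.247814
  V(2,1) = exp(-r*dt) * [p*0.040267 + (1-p)*0.000000] = 0.020601; exercise = 0.000000; V(2,1) = max -> 0.020601
  V(2,2) = exp(-r*dt) * [p*0.000000 + (1-p)*0.000000] = 0.000000; exercise = 0.000000; V(2,2) = max -> 0.000000
  V(1,0) = exp(-r*dt) * [p*1.247814 + (1-p)*0.020601] = 0.648337; exercise = 0.040267; V(1,0) = max -> 0.648337
  V(1,1) = exp(-r*dt) * [p*0.020601 + (1-p)*0.000000] = 0.010540; exercise = 0.000000; V(1,1) = max -> 0.010540
  V(0,0) = exp(-r*dt) * [p*0.648337 + (1-p)*0.010540] = 0.336783; exercise = 0.000000; V(0,0) = max -> 0.336783


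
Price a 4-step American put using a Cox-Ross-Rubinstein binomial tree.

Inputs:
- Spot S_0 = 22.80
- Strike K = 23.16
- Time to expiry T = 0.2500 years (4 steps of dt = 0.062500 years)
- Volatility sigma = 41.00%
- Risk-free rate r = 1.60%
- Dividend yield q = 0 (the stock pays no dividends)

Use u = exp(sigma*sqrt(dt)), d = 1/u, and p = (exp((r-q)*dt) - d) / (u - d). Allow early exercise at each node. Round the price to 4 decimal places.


Answer: Price = V(0,0) = 1.9770

Derivation:
dt = T/N = 0.062500
u = exp(sigma*sqrt(dt)) = 1.107937; d = 1/u = 0.902578
p = (exp((r-q)*dt) - d) / (u - d) = 0.479269
Discount per step: exp(-r*dt) = 0.999000
Stock lattice S(k, i) with i counting down-moves:
  k=0: S(0,0) = 22.8000
  k=1: S(1,0) = 25.2610; S(1,1) = 20.5788
  k=2: S(2,0) = 27.9876; S(2,1) = 22.8000; S(2,2) = 18.5740
  k=3: S(3,0) = 31.0085; S(3,1) = 25.2610; S(3,2) = 20.5788; S(3,3) = 16.7644
  k=4: S(4,0) = 34.3554; S(4,1) = 27.9876; S(4,2) = 22.8000; S(4,3) = 18.5740; S(4,4) = 15.1312
Terminal payoffs V(N, i) = max(K - S_T, 0):
  V(4,0) = 0.000000; V(4,1) = 0.000000; V(4,2) = 0.360000; V(4,3) = 4.586041; V(4,4) = 8.028774
Backward induction: V(k, i) = exp(-r*dt) * [p * V(k+1, i) + (1-p) * V(k+1, i+1)]; then take max(V_cont, immediate exercise) for American.
  V(3,0) = exp(-r*dt) * [p*0.000000 + (1-p)*0.000000] = 0.000000; exercise = 0.000000; V(3,0) = max -> 0.000000
  V(3,1) = exp(-r*dt) * [p*0.000000 + (1-p)*0.360000] = 0.187276; exercise = 0.000000; V(3,1) = max -> 0.187276
  V(3,2) = exp(-r*dt) * [p*0.360000 + (1-p)*4.586041] = 2.558070; exercise = 2.581218; V(3,2) = max -> 2.581218
  V(3,3) = exp(-r*dt) * [p*4.586041 + (1-p)*8.028774] = 6.372402; exercise = 6.395551; V(3,3) = max -> 6.395551
  V(2,0) = exp(-r*dt) * [p*0.000000 + (1-p)*0.187276] = 0.097423; exercise = 0.000000; V(2,0) = max -> 0.097423
  V(2,1) = exp(-r*dt) * [p*0.187276 + (1-p)*2.581218] = 1.432442; exercise = 0.360000; V(2,1) = max -> 1.432442
  V(2,2) = exp(-r*dt) * [p*2.581218 + (1-p)*6.395551] = 4.562893; exercise = 4.586041; V(2,2) = max -> 4.586041
  V(1,0) = exp(-r*dt) * [p*0.097423 + (1-p)*1.432442] = 0.791816; exercise = 0.000000; V(1,0) = max -> 0.791816
  V(1,1) = exp(-r*dt) * [p*1.432442 + (1-p)*4.586041] = 3.071544; exercise = 2.581218; V(1,1) = max -> 3.071544
  V(0,0) = exp(-r*dt) * [p*0.791816 + (1-p)*3.071544] = 1.976962; exercise = 0.360000; V(0,0) = max -> 1.976962
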